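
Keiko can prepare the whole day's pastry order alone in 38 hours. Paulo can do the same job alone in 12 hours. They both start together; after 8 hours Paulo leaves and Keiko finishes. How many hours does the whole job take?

In the first 8 hours the combined rate is 25/228, so 50/57 of the job is done, leaving 7/57.
After Paulo leaves the rate is 1/38 per hour; the remaining 7/57 takes 14/3 hours.
Total = 8 + 14/3 = 38/3 hours.

38/3 hours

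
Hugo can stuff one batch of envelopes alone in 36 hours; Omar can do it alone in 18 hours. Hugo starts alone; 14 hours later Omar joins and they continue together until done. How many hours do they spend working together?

22/3 hours

In 14 hours Hugo does 14/36 = 7/18 of the job, leaving 11/18.
Hugo and Omar together work at 1/12 per hour, so finishing takes 11/18 ÷ 1/12 = 22/3 hours.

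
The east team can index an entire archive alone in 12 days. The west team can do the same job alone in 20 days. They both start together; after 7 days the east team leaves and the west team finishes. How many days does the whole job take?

In the first 7 days the combined rate is 2/15, so 14/15 of the job is done, leaving 1/15.
After the east team leaves the rate is 1/20 per day; the remaining 1/15 takes 4/3 days.
Total = 7 + 4/3 = 25/3 days.

25/3 days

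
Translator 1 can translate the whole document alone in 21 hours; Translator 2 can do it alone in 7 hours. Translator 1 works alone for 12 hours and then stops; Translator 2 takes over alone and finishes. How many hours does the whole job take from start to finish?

In 12 hours Translator 1 does 12/21 = 4/7 of the job, leaving 3/7.
Translator 2 works at 1/7 per hour, so finishing takes 3/7 ÷ 1/7 = 3 hours.
Total time = 12 + 3 = 15 hours.

15 hours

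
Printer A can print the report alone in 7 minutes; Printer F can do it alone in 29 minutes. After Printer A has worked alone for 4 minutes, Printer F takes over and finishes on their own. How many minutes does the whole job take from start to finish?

115/7 minutes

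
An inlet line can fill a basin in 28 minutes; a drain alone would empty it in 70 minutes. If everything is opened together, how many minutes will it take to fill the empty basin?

140/3 minutes

Net rate = 1/28 − 1/70 = (5 − 2)/140 = 3/140 per minute.
Filling time = 1 ÷ (3/140) = 140/3 minutes.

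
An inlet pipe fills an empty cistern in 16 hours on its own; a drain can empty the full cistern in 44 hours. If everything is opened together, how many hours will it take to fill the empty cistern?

Net rate = 1/16 − 1/44 = (11 − 4)/176 = 7/176 per hour.
Filling time = 1 ÷ (7/176) = 176/7 hours.

176/7 hours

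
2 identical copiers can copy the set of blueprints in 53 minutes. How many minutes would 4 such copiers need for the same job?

Total work is 2·53 = 106 copier-minutes.
With 4 copiers: 106/4 = 53/2 minutes.

53/2 minutes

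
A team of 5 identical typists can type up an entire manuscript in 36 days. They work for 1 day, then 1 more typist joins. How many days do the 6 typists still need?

One typist does 1/180 of the job per day.
After 1 day with 5 typists, 1/36 is done (35/36 left).
With 6 typists the rate is 6/180 = 1/30, so the rest takes 35/36 ÷ 1/30 = 175/6 days.

175/6 days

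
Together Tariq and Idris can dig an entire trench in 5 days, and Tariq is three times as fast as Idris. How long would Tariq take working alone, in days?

Let Idris's rate be r; then Tariq's rate is 3r, so together (3 + 1)r = 4r = 1/5.
Thus r = 1/20 per day.
Idris alone: 20 days; Tariq alone: 20/3 days.

20/3 days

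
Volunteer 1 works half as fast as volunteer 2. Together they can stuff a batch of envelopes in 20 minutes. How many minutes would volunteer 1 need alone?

60 minutes

Let volunteer 2's rate be r; then volunteer 1's rate is (1/2)r, so together (1/2 + 1)r = (3/2)r = 1/20.
Thus r = 1/30 per minute.
Volunteer 2 alone: 30 minutes; volunteer 1 alone: 60 minutes.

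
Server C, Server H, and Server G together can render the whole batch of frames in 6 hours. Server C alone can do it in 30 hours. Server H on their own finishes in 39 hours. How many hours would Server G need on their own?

Combined rate is 1/6 per hour.
Known contribution: 1/30 + 1/39 = (13 + 10)/390 = 23/390 per hour.
So Server G's rate is 1/6 − 23/390 = 7/65, meaning 65/7 hours alone.

65/7 hours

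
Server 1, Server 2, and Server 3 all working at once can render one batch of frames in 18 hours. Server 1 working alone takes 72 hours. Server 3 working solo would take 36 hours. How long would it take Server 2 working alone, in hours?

Combined rate is 1/18 per hour.
Known contribution: 1/72 + 1/36 = (1 + 2)/72 = 3/72 = 1/24 per hour.
So Server 2's rate is 1/18 − 1/24 = 1/72, meaning 72 hours alone.

72 hours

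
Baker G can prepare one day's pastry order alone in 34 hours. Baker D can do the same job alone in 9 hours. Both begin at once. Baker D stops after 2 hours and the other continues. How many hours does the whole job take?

In the first 2 hours the combined rate is 43/306, so 43/153 of the job is done, leaving 110/153.
After baker D leaves the rate is 1/34 per hour; the remaining 110/153 takes 220/9 hours.
Total = 2 + 220/9 = 238/9 hours.

238/9 hours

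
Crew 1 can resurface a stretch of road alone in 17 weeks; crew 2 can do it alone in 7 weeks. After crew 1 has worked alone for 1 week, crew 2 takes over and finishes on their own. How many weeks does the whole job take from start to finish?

129/17 weeks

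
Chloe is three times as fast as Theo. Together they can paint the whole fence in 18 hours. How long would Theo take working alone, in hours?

Let Theo's rate be r; then Chloe's rate is 3r, so together (3 + 1)r = 4r = 1/18.
Thus r = 1/72 per hour.
Theo alone: 72 hours; Chloe alone: 24 hours.

72 hours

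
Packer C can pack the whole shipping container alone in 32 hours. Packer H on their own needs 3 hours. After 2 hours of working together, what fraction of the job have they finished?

35/48

Combined rate: 1/32 + 1/3 = (3 + 32)/96 = 35/96 per hour.
In 2 hours they complete 2·35/96 = 35/48 of the job.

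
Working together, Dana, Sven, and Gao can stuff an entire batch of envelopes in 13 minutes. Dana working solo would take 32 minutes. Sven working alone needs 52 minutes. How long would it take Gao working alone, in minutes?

416/11 minutes

Combined rate is 1/13 per minute.
Known contribution: 1/32 + 1/52 = (13 + 8)/416 = 21/416 per minute.
So Gao's rate is 1/13 − 21/416 = 11/416, meaning 416/11 minutes alone.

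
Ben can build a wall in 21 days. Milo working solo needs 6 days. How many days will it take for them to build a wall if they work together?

14/3 days

With two workers the combined time is the product over the sum: 21·6/(21+6) = 126/27 = 14/3 days.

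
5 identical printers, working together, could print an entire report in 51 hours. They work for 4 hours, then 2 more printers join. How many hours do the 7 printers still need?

One printer does 1/255 of the job per hour.
After 4 hours with 5 printers, 4/51 is done (47/51 left).
With 7 printers the rate is 7/255, so the rest takes 47/51 ÷ 7/255 = 235/7 hours.

235/7 hours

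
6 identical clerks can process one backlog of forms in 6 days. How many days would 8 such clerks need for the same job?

Total work is 6·6 = 36 clerk-days.
With 8 clerks: 36/8 = 9/2 days.

9/2 days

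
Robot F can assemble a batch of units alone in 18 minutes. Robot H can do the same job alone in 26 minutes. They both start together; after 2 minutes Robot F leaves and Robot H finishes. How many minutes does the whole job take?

208/9 minutes

In the first 2 minutes the combined rate is 11/117, so 22/117 of the job is done, leaving 95/117.
After Robot F leaves the rate is 1/26 per minute; the remaining 95/117 takes 190/9 minutes.
Total = 2 + 190/9 = 208/9 minutes.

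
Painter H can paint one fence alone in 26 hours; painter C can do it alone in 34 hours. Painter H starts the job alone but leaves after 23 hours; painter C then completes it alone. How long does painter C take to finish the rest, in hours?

In 23 hours painter H does 23/26 of the job, leaving 3/26.
Painter C works at 1/34 per hour, so finishing takes 3/26 ÷ 1/34 = 51/13 hours.

51/13 hours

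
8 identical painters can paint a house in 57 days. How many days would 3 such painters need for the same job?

152 days

Total work is 8·57 = 456 painter-days.
With 3 painters: 456/3 = 152 days.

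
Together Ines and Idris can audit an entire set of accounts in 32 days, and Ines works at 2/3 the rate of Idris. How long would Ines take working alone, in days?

80 days

Let Idris's rate be r; then Ines's rate is (2/3)r, so together (2/3 + 1)r = (5/3)r = 1/32.
Thus r = 3/160 per day.
Idris alone: 160/3 days; Ines alone: 80 days.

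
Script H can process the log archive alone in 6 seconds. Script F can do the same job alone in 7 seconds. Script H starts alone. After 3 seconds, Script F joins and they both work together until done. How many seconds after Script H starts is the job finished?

In the first 3 seconds Script H alone does 3/6 = 1/2 of the job, leaving 1/2.
Once everyone is working, combined rate: 1/6 + 1/7 = (7 + 6)/42 = 13/42 per second.
Remaining 1/2 at 13/42 per second takes 21/13 seconds.
Total from the start = 3 + 21/13 = 60/13 seconds.

60/13 seconds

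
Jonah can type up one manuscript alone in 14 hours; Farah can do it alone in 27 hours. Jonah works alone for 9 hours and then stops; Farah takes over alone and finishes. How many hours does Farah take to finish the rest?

In 9 hours Jonah does 9/14 of the job, leaving 5/14.
Farah works at 1/27 per hour, so finishing takes 5/14 ÷ 1/27 = 135/14 hours.

135/14 hours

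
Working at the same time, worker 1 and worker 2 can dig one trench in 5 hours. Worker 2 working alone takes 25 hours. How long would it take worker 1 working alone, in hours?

Combined rate is 1/5 per hour.
Known contribution: 1/25 per hour.
So worker 1's rate is 1/5 − 1/25 = 4/25, meaning 25/4 hours alone.

25/4 hours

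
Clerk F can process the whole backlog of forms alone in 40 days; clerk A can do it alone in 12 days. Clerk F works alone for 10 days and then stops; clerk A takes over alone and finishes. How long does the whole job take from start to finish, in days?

In 10 days clerk F does 10/40 = 1/4 of the job, leaving 3/4.
Clerk A works at 1/12 per day, so finishing takes 3/4 ÷ 1/12 = 9 days.
Total time = 10 + 9 = 19 days.

19 days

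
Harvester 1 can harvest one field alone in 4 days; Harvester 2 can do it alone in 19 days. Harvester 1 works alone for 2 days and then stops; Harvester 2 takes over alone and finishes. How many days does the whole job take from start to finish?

23/2 days

In 2 days Harvester 1 does 2/4 = 1/2 of the job, leaving 1/2.
Harvester 2 works at 1/19 per day, so finishing takes 1/2 ÷ 1/19 = 19/2 days.
Total time = 2 + 19/2 = 23/2 days.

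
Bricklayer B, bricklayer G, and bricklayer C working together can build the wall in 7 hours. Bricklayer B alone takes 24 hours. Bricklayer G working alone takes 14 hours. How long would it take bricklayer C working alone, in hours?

168/5 hours

Combined rate is 1/7 per hour.
Known contribution: 1/24 + 1/14 = (7 + 12)/168 = 19/168 per hour.
So bricklayer C's rate is 1/7 − 19/168 = 5/168, meaning 168/5 hours alone.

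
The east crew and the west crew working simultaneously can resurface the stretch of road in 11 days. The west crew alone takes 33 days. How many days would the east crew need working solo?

33/2 days

Combined rate is 1/11 per day.
Known contribution: 1/33 per day.
So the east crew's rate is 1/11 − 1/33 = 2/33, meaning 33/2 days alone.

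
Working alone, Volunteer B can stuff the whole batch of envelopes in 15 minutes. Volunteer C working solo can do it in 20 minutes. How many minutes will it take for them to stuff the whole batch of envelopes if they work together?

60/7 minutes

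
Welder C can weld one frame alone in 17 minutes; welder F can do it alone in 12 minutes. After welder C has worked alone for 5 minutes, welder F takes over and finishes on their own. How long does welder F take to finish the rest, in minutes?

In 5 minutes welder C does 5/17 of the job, leaving 12/17.
Welder F works at 1/12 per minute, so finishing takes 12/17 ÷ 1/12 = 144/17 minutes.

144/17 minutes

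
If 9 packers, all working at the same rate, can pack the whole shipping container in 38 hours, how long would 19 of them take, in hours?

18 hours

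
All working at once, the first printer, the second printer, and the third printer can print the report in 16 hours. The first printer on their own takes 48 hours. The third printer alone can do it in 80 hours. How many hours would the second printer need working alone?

240/7 hours

Combined rate is 1/16 per hour.
Known contribution: 1/48 + 1/80 = (5 + 3)/240 = 8/240 = 1/30 per hour.
So the second printer's rate is 1/16 − 1/30 = 7/240, meaning 240/7 hours alone.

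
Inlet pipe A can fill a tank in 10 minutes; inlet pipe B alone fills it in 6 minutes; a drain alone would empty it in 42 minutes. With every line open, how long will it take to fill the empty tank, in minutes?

70/17 minutes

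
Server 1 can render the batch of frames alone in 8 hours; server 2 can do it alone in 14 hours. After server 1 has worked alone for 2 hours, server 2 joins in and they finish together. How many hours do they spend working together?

In 2 hours server 1 does 2/8 = 1/4 of the job, leaving 3/4.
Server 1 and server 2 together work at 11/56 per hour, so finishing takes 3/4 ÷ 11/56 = 42/11 hours.

42/11 hours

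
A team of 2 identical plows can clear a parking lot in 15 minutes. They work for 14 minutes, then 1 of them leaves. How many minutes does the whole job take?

One plow does 1/30 of the job per minute.
After 14 minutes with 2 plows, 14/15 is done (1/15 left).
With 1 plow the rate is 1/30, so the rest takes 1/15 ÷ 1/30 = 2 minutes.
Total = 14 + 2 = 16 minutes.

16 minutes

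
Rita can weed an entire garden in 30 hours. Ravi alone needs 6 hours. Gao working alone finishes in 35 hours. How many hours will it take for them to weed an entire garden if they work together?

Combined rate: 1/30 + 1/6 + 1/35 = (7 + 35 + 6)/210 = 48/210 = 8/35 per hour.
Time = 1 ÷ (8/35) = 35/8 hours.

35/8 hours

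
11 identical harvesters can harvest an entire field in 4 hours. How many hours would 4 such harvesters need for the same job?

11 hours

Total work is 11·4 = 44 harvester-hours.
With 4 harvesters: 44/4 = 11 hours.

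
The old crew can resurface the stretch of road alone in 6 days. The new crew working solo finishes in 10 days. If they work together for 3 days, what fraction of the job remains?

Combined rate: 1/6 + 1/10 = (5 + 3)/30 = 8/30 = 4/15 per day.
In 3 days they complete 3·4/15 = 4/5 of the job.
So 1/5 remains.

1/5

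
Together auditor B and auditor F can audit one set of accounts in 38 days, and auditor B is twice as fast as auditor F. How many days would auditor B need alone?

57 days

Let auditor F's rate be r; then auditor B's rate is 2r, so together (2 + 1)r = 3r = 1/38.
Thus r = 1/114 per day.
Auditor F alone: 114 days; auditor B alone: 57 days.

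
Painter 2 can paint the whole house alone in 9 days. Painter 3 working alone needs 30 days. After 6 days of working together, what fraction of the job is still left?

Combined rate: 1/9 + 1/30 = (10 + 3)/90 = 13/90 per day.
In 6 days they complete 6·13/90 = 13/15 of the job.
So 2/15 remains.

2/15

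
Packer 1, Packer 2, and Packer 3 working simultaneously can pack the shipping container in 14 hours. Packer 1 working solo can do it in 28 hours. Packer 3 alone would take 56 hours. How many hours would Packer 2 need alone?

56 hours

Combined rate is 1/14 per hour.
Known contribution: 1/28 + 1/56 = (2 + 1)/56 = 3/56 per hour.
So Packer 2's rate is 1/14 − 3/56 = 1/56, meaning 56 hours alone.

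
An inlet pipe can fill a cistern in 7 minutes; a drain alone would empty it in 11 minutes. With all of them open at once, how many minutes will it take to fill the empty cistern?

Net rate = 1/7 − 1/11 = (11 − 7)/77 = 4/77 per minute.
Filling time = 1 ÷ (4/77) = 77/4 minutes.

77/4 minutes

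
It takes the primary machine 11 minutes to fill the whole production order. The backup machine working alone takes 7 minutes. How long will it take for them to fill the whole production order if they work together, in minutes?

With two workers the combined time is the product over the sum: 11·7/(11+7) = 77/18 minutes.

77/18 minutes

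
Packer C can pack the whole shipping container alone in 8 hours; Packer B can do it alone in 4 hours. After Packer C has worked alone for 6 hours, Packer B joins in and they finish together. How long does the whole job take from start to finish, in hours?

In 6 hours Packer C does 6/8 = 3/4 of the job, leaving 1/4.
Packer C and Packer B together work at 3/8 per hour, so finishing takes 1/4 ÷ 3/8 = 2/3 hours.
Total time = 6 + 2/3 = 20/3 hours.

20/3 hours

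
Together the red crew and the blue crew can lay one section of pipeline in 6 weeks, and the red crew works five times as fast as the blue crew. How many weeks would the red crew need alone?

36/5 weeks

Let the blue crew's rate be r; then the red crew's rate is 5r, so together (5 + 1)r = 6r = 1/6.
Thus r = 1/36 per week.
The blue crew alone: 36 weeks; the red crew alone: 36/5 weeks.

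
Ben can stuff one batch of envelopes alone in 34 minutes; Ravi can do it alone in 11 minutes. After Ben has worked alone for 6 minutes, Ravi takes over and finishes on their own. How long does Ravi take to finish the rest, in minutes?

In 6 minutes Ben does 6/34 = 3/17 of the job, leaving 14/17.
Ravi works at 1/11 per minute, so finishing takes 14/17 ÷ 1/11 = 154/17 minutes.

154/17 minutes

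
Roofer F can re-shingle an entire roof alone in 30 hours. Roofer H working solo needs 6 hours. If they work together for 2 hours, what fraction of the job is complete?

Combined rate: 1/30 + 1/6 = (1 + 5)/30 = 6/30 = 1/5 per hour.
In 2 hours they complete 2·1/5 = 2/5 of the job.

2/5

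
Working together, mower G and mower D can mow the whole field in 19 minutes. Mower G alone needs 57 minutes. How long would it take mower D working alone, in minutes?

Combined rate is 1/19 per minute.
Known contribution: 1/57 per minute.
So mower D's rate is 1/19 − 1/57 = 2/57, meaning 57/2 minutes alone.

57/2 minutes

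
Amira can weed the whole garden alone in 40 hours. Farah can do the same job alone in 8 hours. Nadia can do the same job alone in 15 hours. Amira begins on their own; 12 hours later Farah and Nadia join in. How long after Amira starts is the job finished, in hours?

198/13 hours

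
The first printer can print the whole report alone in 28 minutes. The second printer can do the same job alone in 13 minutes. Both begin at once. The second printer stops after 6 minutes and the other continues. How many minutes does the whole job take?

In the first 6 minutes the combined rate is 41/364, so 123/182 of the job is done, leaving 59/182.
After the second printer leaves the rate is 1/28 per minute; the remaining 59/182 takes 118/13 minutes.
Total = 6 + 118/13 = 196/13 minutes.

196/13 minutes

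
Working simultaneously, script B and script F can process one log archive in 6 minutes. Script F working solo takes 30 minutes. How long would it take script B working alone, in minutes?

15/2 minutes

Combined rate is 1/6 per minute.
Known contribution: 1/30 per minute.
So script B's rate is 1/6 − 1/30 = 2/15, meaning 15/2 minutes alone.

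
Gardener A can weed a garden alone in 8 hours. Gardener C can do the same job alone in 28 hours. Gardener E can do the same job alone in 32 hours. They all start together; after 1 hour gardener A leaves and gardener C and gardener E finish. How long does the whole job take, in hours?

In the first 1 hour the combined rate is 43/224, so 43/224 of the job is done, leaving 181/224.
After gardener A leaves the rate is 15/224 per hour; the remaining 181/224 takes 181/15 hours.
Total = 1 + 181/15 = 196/15 hours.

196/15 hours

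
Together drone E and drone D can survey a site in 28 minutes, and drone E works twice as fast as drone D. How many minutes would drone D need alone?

Let drone D's rate be r; then drone E's rate is 2r, so together (2 + 1)r = 3r = 1/28.
Thus r = 1/84 per minute.
Drone D alone: 84 minutes; drone E alone: 42 minutes.

84 minutes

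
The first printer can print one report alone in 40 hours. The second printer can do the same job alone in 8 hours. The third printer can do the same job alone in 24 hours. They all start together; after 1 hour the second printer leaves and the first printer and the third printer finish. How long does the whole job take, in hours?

105/8 hours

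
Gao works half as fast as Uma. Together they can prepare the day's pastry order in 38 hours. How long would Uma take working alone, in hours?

Let Uma's rate be r; then Gao's rate is (1/2)r, so together (1/2 + 1)r = (3/2)r = 1/38.
Thus r = 1/57 per hour.
Uma alone: 57 hours; Gao alone: 114 hours.

57 hours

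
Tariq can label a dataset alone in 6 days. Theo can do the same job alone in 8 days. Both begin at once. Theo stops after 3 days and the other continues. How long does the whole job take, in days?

15/4 days

In the first 3 days the combined rate is 7/24, so 7/8 of the job is done, leaving 1/8.
After Theo leaves the rate is 1/6 per day; the remaining 1/8 takes 3/4 days.
Total = 3 + 3/4 = 15/4 days.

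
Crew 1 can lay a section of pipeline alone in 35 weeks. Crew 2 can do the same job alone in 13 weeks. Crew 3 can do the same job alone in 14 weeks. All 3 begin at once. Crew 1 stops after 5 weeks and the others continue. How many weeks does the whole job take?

52/9 weeks

In the first 5 weeks the combined rate is 23/130, so 23/26 of the job is done, leaving 3/26.
After crew 1 leaves the rate is 27/182 per week; the remaining 3/26 takes 7/9 weeks.
Total = 5 + 7/9 = 52/9 weeks.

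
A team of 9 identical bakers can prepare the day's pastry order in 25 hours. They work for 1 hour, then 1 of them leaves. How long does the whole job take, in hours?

One baker does 1/225 of the job per hour.
After 1 hour with 9 bakers, 1/25 is done (24/25 left).
With 8 bakers the rate is 8/225, so the rest takes 24/25 ÷ 8/225 = 27 hours.
Total = 1 + 27 = 28 hours.

28 hours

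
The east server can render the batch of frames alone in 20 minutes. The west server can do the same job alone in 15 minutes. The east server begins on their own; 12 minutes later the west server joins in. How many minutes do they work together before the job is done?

In the first 12 minutes the east server alone does 12/20 = 3/5 of the job, leaving 2/5.
Once everyone is working, combined rate: 1/20 + 1/15 = (3 + 4)/60 = 7/60 per minute.
Remaining 2/5 at 7/60 per minute takes 24/7 minutes.

24/7 minutes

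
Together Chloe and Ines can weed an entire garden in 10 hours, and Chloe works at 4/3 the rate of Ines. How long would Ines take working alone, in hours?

Let Ines's rate be r; then Chloe's rate is (4/3)r, so together (4/3 + 1)r = (7/3)r = 1/10.
Thus r = 3/70 per hour.
Ines alone: 70/3 hours; Chloe alone: 35/2 hours.

70/3 hours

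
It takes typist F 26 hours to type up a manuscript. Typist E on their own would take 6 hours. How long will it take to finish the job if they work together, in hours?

39/8 hours

With two workers the combined time is the product over the sum: 26·6/(26+6) = 156/32 = 39/8 hours.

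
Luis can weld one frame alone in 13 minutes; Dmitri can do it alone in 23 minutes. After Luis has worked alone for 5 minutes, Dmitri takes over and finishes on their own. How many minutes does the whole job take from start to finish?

249/13 minutes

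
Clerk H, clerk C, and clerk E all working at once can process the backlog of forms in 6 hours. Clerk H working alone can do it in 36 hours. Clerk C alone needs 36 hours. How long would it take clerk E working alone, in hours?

9 hours

Combined rate is 1/6 per hour.
Known contribution: 1/36 + 1/36 = (1 + 1)/36 = 2/36 = 1/18 per hour.
So clerk E's rate is 1/6 − 1/18 = 1/9, meaning 9 hours alone.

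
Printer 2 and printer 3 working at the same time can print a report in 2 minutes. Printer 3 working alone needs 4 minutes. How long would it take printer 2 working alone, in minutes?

Combined rate is 1/2 per minute.
Known contribution: 1/4 per minute.
So printer 2's rate is 1/2 − 1/4 = 1/4, meaning 4 minutes alone.

4 minutes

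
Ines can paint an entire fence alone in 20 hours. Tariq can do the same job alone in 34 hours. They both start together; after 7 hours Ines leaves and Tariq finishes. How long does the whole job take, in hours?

In the first 7 hours the combined rate is 27/340, so 189/340 of the job is done, leaving 151/340.
After Ines leaves the rate is 1/34 per hour; the remaining 151/340 takes 151/10 hours.
Total = 7 + 151/10 = 221/10 hours.

221/10 hours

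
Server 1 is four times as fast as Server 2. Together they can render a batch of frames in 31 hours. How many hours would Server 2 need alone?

Let Server 2's rate be r; then Server 1's rate is 4r, so together (4 + 1)r = 5r = 1/31.
Thus r = 1/155 per hour.
Server 2 alone: 155 hours; Server 1 alone: 155/4 hours.

155 hours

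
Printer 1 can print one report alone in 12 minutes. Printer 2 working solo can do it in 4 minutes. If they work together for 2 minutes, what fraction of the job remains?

Combined rate: 1/12 + 1/4 = (1 + 3)/12 = 4/12 = 1/3 per minute.
In 2 minutes they complete 2·1/3 = 2/3 of the job.
So 1/3 remains.

1/3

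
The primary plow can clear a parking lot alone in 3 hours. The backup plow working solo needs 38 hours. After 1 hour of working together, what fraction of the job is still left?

73/114

Combined rate: 1/3 + 1/38 = (38 + 3)/114 = 41/114 per hour.
In 1 hour they complete 1·41/114 = 41/114 of the job.
So 73/114 remains.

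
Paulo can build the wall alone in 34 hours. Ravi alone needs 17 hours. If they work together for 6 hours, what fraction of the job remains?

8/17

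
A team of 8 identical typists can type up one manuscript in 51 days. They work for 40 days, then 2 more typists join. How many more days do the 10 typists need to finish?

One typist does 1/408 of the job per day.
After 40 days with 8 typists, 40/51 is done (11/51 left).
With 10 typists the rate is 10/408 = 5/204, so the rest takes 11/51 ÷ 5/204 = 44/5 days.

44/5 days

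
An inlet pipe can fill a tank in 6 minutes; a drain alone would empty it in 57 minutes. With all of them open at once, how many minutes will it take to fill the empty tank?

Net rate = 1/6 − 1/57 = (19 − 2)/114 = 17/114 per minute.
Filling time = 1 ÷ (17/114) = 114/17 minutes.

114/17 minutes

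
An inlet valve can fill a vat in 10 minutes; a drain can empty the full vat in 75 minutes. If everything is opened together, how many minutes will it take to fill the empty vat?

Net rate = 1/10 − 1/75 = (15 − 2)/150 = 13/150 per minute.
Filling time = 1 ÷ (13/150) = 150/13 minutes.

150/13 minutes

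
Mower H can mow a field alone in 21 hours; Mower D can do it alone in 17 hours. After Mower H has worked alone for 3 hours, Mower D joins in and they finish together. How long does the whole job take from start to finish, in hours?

In 3 hours Mower H does 3/21 = 1/7 of the job, leaving 6/7.
Mower H and Mower D together work at 38/357 per hour, so finishing takes 6/7 ÷ 38/357 = 153/19 hours.
Total time = 3 + 153/19 = 210/19 hours.

210/19 hours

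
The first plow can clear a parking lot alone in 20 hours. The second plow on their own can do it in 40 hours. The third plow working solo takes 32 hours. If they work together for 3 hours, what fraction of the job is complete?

Combined rate: 1/20 + 1/40 + 1/32 = (8 + 4 + 5)/160 = 17/160 per hour.
In 3 hours they complete 3·17/160 = 51/160 of the job.

51/160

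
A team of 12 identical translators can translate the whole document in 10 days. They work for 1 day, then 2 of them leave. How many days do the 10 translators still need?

54/5 days

One translator does 1/120 of the job per day.
After 1 day with 12 translators, 1/10 is done (9/10 left).
With 10 translators the rate is 10/120 = 1/12, so the rest takes 9/10 ÷ 1/12 = 54/5 days.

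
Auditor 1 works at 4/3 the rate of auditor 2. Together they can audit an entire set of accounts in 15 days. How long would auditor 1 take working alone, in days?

105/4 days

Let auditor 2's rate be r; then auditor 1's rate is (4/3)r, so together (4/3 + 1)r = (7/3)r = 1/15.
Thus r = 1/35 per day.
Auditor 2 alone: 35 days; auditor 1 alone: 105/4 days.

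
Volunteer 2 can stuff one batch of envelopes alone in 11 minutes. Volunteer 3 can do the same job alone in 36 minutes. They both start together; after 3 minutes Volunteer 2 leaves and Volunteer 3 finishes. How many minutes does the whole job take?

In the first 3 minutes the combined rate is 47/396, so 47/132 of the job is done, leaving 85/132.
After Volunteer 2 leaves the rate is 1/36 per minute; the remaining 85/132 takes 255/11 minutes.
Total = 3 + 255/11 = 288/11 minutes.

288/11 minutes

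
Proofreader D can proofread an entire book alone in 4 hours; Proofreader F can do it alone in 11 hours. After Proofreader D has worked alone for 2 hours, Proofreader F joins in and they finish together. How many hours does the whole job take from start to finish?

In 2 hours Proofreader D does 2/4 = 1/2 of the job, leaving 1/2.
Proofreader D and Proofreader F together work at 15/44 per hour, so finishing takes 1/2 ÷ 15/44 = 22/15 hours.
Total time = 2 + 22/15 = 52/15 hours.

52/15 hours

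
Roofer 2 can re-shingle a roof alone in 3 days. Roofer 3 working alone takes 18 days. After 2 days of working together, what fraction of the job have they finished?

Combined rate: 1/3 + 1/18 = (6 + 1)/18 = 7/18 per day.
In 2 days they complete 2·7/18 = 7/9 of the job.

7/9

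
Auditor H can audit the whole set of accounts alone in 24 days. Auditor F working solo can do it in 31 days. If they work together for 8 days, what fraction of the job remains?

Combined rate: 1/24 + 1/31 = (31 + 24)/744 = 55/744 per day.
In 8 days they complete 8·55/744 = 55/93 of the job.
So 38/93 remains.

38/93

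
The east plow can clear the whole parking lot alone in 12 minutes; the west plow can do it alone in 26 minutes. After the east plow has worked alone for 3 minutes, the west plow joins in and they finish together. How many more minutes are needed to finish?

In 3 minutes the east plow does 3/12 = 1/4 of the job, leaving 3/4.
The east plow and the west plow together work at 19/156 per minute, so finishing takes 3/4 ÷ 19/156 = 117/19 minutes.

117/19 minutes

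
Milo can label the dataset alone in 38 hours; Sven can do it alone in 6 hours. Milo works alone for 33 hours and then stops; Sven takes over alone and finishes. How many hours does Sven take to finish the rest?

15/19 hours

In 33 hours Milo does 33/38 of the job, leaving 5/38.
Sven works at 1/6 per hour, so finishing takes 5/38 ÷ 1/6 = 15/19 hours.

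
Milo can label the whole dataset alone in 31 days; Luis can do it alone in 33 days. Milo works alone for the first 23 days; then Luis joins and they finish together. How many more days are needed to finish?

In 23 days Milo does 23/31 of the job, leaving 8/31.
Milo and Luis together work at 64/1023 per day, so finishing takes 8/31 ÷ 64/1023 = 33/8 days.

33/8 days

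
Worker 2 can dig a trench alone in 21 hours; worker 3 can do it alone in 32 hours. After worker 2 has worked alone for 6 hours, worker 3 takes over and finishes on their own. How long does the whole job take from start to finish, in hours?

In 6 hours worker 2 does 6/21 = 2/7 of the job, leaving 5/7.
Worker 3 works at 1/32 per hour, so finishing takes 5/7 ÷ 1/32 = 160/7 hours.
Total time = 6 + 160/7 = 202/7 hours.

202/7 hours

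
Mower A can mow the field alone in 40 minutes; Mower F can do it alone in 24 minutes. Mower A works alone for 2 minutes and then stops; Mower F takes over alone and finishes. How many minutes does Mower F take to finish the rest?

In 2 minutes Mower A does 2/40 = 1/20 of the job, leaving 19/20.
Mower F works at 1/24 per minute, so finishing takes 19/20 ÷ 1/24 = 114/5 minutes.

114/5 minutes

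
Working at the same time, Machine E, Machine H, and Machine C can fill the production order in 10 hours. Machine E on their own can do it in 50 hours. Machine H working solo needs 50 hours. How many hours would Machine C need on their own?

Combined rate is 1/10 per hour.
Known contribution: 1/50 + 1/50 = (1 + 1)/50 = 2/50 = 1/25 per hour.
So Machine C's rate is 1/10 − 1/25 = 3/50, meaning 50/3 hours alone.

50/3 hours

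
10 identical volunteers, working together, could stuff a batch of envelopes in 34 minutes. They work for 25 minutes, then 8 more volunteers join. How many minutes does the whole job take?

30 minutes

One volunteer does 1/340 of the job per minute.
After 25 minutes with 10 volunteers, 25/34 is done (9/34 left).
With 18 volunteers the rate is 18/340 = 9/170, so the rest takes 9/34 ÷ 9/170 = 5 minutes.
Total = 25 + 5 = 30 minutes.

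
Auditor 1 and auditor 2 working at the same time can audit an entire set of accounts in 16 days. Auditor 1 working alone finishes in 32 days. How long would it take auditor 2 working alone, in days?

32 days

Combined rate is 1/16 per day.
Known contribution: 1/32 per day.
So auditor 2's rate is 1/16 − 1/32 = 1/32, meaning 32 days alone.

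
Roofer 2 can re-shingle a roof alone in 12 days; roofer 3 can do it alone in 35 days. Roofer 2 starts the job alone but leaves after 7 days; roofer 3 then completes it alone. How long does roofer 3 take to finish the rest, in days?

175/12 days

In 7 days roofer 2 does 7/12 of the job, leaving 5/12.
Roofer 3 works at 1/35 per day, so finishing takes 5/12 ÷ 1/35 = 175/12 days.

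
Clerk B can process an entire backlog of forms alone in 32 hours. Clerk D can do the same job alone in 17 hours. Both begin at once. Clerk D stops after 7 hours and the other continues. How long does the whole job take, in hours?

In the first 7 hours the combined rate is 49/544, so 343/544 of the job is done, leaving 201/544.
After Clerk D leaves the rate is 1/32 per hour; the remaining 201/544 takes 201/17 hours.
Total = 7 + 201/17 = 320/17 hours.

320/17 hours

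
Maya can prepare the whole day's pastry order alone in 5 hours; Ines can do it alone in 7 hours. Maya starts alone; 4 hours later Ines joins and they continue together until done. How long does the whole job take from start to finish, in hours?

55/12 hours

In 4 hours Maya does 4/5 of the job, leaving 1/5.
Maya and Ines together work at 12/35 per hour, so finishing takes 1/5 ÷ 12/35 = 7/12 hours.
Total time = 4 + 7/12 = 55/12 hours.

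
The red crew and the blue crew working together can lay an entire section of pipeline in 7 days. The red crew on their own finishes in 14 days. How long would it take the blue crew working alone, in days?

14 days

Combined rate is 1/7 per day.
Known contribution: 1/14 per day.
So the blue crew's rate is 1/7 − 1/14 = 1/14, meaning 14 days alone.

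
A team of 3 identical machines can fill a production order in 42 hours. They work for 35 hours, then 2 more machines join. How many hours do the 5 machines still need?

One machine does 1/126 of the job per hour.
After 35 hours with 3 machines, 5/6 is done (1/6 left).
With 5 machines the rate is 5/126, so the rest takes 1/6 ÷ 5/126 = 21/5 hours.

21/5 hours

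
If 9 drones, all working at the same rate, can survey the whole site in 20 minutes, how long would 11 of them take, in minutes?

Total work is 9·20 = 180 drone-minutes.
With 11 drones: 180/11 minutes.

180/11 minutes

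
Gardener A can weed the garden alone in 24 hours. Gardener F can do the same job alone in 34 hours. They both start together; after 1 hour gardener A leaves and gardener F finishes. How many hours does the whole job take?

391/12 hours

In the first 1 hour the combined rate is 29/408, so 29/408 of the job is done, leaving 379/408.
After gardener A leaves the rate is 1/34 per hour; the remaining 379/408 takes 379/12 hours.
Total = 1 + 379/12 = 391/12 hours.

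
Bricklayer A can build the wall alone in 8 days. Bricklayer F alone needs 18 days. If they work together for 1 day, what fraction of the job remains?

59/72

Combined rate: 1/8 + 1/18 = (9 + 4)/72 = 13/72 per day.
In 1 day they complete 1·13/72 = 13/72 of the job.
So 59/72 remains.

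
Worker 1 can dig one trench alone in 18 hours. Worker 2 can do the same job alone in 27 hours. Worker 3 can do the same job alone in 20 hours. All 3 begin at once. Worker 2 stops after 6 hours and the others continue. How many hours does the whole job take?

140/19 hours

In the first 6 hours the combined rate is 77/540, so 77/90 of the job is done, leaving 13/90.
After worker 2 leaves the rate is 19/180 per hour; the remaining 13/90 takes 26/19 hours.
Total = 6 + 26/19 = 140/19 hours.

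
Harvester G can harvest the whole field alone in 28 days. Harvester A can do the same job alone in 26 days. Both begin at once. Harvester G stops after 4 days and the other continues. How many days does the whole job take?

156/7 days

In the first 4 days the combined rate is 27/364, so 27/91 of the job is done, leaving 64/91.
After Harvester G leaves the rate is 1/26 per day; the remaining 64/91 takes 128/7 days.
Total = 4 + 128/7 = 156/7 days.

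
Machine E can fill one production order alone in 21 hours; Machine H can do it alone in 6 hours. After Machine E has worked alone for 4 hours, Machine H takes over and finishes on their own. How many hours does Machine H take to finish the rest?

34/7 hours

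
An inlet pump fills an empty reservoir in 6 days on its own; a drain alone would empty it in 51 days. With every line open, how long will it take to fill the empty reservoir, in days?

Net rate = 1/6 − 1/51 = (17 − 2)/102 = 15/102 = 5/34 per day.
Filling time = 1 ÷ (5/34) = 34/5 days.

34/5 days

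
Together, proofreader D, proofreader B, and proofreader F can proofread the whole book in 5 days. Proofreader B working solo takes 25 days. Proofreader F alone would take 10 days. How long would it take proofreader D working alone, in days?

50/3 days

Combined rate is 1/5 per day.
Known contribution: 1/25 + 1/10 = (2 + 5)/50 = 7/50 per day.
So proofreader D's rate is 1/5 − 7/50 = 3/50, meaning 50/3 days alone.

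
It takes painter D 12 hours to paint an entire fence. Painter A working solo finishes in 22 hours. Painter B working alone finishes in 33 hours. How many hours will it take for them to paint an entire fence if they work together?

44/7 hours

Combined rate: 1/12 + 1/22 + 1/33 = (11 + 6 + 4)/132 = 21/132 = 7/44 per hour.
Time = 1 ÷ (7/44) = 44/7 hours.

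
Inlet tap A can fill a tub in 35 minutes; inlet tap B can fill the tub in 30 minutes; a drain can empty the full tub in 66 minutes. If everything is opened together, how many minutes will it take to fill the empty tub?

385/18 minutes

Net rate = 1/35 + 1/30 − 1/66 = (66 + 77 − 35)/2310 = 108/2310 = 18/385 per minute.
Filling time = 1 ÷ (18/385) = 385/18 minutes.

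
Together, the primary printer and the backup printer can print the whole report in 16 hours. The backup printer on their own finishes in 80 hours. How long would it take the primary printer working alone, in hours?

20 hours

Combined rate is 1/16 per hour.
Known contribution: 1/80 per hour.
So the primary printer's rate is 1/16 − 1/80 = 1/20, meaning 20 hours alone.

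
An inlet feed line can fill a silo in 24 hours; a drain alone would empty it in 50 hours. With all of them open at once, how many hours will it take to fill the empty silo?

Net rate = 1/24 − 1/50 = (25 − 12)/600 = 13/600 per hour.
Filling time = 1 ÷ (13/600) = 600/13 hours.

600/13 hours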